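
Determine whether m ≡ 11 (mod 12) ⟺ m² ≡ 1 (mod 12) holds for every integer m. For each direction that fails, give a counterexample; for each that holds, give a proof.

Only the forward direction holds.

Converse. This fails: take m = 1. Then 1² = 1 ≡ 1 (mod 12), yet 1 ≡ 1 (mod 12), not 11.

Forward direction. Suppose m ≡ 11 (mod 12). Write m = 12j + 11. Then (12j + 11)² = 144j² + 264j + 121 = 12(12j² + 22j + 10) + 1, so m² ≡ 1 (mod 12).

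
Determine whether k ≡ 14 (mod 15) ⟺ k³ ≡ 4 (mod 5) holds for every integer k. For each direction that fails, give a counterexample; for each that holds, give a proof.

Forward direction. Suppose k ≡ 14 (mod 15). Then k³ ≡ 14³ = 2744 (mod 15), and since 5 ∣ 15, also k³ ≡ 4 (mod 5).

Converse. This fails: take k = 4. Then 4³ = 64 ≡ 4 (mod 5), yet 4 ≡ 4 (mod 15), not 14.

Only the forward direction holds.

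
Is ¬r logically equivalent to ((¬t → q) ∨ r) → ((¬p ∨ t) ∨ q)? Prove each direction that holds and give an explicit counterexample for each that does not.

Only the forward direction holds.

[⇒] Assume the antecedent. If r is true, the antecedent cannot hold. If r is false, the consequent reduces to true regardless of the other variables. Either way the consequent holds.

[⇐] This fails. Under q = F, t = F, r = T, p = F, the left side is false but the right side is true.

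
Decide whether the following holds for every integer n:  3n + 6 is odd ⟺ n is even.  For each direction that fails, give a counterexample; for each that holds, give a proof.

Neither direction holds.

(→) This fails: n = 3 gives 3n + 6 = 15, which is odd, but 3 is odd, not even.

(←) This also fails: n = 2 is even, but 3n + 6 = 12 is even, not odd.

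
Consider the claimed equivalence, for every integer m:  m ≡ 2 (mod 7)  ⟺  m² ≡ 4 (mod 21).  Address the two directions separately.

[⇒] This fails: take m = 9. Then 9 ≡ 2 (mod 7), but 9² = 81 ≡ 18 (mod 21), not 4.

[⇐] This fails: take m = 5. Then 5² = 25 ≡ 4 (mod 21), yet 5 ≡ 5 (mod 7), not 2.

(⇒) fails and (⇐) fails.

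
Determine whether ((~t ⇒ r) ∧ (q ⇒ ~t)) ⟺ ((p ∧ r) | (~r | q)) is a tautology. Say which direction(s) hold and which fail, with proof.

[⇒] This fails. Under r = T, q = F, t = F, p = F, the left side is true but the right side is false.

[⇐] This fails. Under r = F, q = F, t = F, p = F, the left side is false but the right side is true.

Neither direction holds.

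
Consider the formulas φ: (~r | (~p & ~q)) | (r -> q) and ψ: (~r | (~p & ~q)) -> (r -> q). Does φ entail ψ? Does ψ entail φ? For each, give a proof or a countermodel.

Forward direction. This fails. Under r = T, p = F, q = F, the left side is true but the right side is false.

Converse. This fails. Under r = T, p = T, q = F, the left side is false but the right side is true.

Neither direction holds.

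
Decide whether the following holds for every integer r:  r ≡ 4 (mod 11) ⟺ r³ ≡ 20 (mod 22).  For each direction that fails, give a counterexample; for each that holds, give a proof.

[⇒] This fails: take r = 15. Then 15 ≡ 4 (mod 11), but 15³ = 3375 ≡ 9 (mod 22), not 20.

[⇐] Conversely, the residues r modulo 22 with r³ ≡ 20 (mod 22) are exactly {4}, and each is ≡ 4 (mod 11).

Not equivalent: only (⇐) holds.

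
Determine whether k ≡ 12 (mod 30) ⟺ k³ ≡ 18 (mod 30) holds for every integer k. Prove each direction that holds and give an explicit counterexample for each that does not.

(⇐) Suppose k³ ≡ 18 (mod 30). The only residue r in {0, …, 29} with r³ ≡ 18 (mod 30) is r = 12, so k ≡ 12 (mod 30).

(⇒) Suppose k ≡ 12 (mod 30). Write k = 30j + 12. Then (30j + 12)³ = 27000j³ + 32400j² + 12960j + 1728 = 30(900j³ + 1080j² + 432j + 57) + 18, so k³ ≡ 18 (mod 30).

Both directions hold; the statement is true.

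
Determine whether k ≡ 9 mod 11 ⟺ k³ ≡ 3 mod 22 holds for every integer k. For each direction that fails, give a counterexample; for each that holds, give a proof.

(⟹) This fails: take k = 20. Then 20 ≡ 9 (mod 11), but 20³ = 8000 ≡ 14 (mod 22), not 3.

(⟸) Conversely, the residues r modulo 22 with r³ ≡ 3 (mod 22) are exactly {9}, and each is ≡ 9 (mod 11).

Not equivalent: only (⇐) holds.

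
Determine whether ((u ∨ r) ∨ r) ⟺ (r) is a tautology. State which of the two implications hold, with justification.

[⇒] This fails. Under u = T, r = F, the left side is true but the right side is false.

[⇐] Assume the antecedent. If u is true, (u ∨ r) ∨ r reduces to true regardless of the other variables. If u is false, the antecedent forces (u = F, r = T), and (u ∨ r) ∨ r holds there. Either way (u ∨ r) ∨ r holds.

Only the reverse direction holds.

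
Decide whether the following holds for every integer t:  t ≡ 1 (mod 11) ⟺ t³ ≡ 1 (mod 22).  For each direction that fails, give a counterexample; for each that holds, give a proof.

(→) This fails: take t = 12. Then 12 ≡ 1 (mod 11), but 12³ = 1728 ≡ 12 (mod 22), not 1.

(←) Conversely, the residues r modulo 22 with r³ ≡ 1 (mod 22) are exactly {1}, and each is ≡ 1 (mod 11).

Only the reverse direction holds.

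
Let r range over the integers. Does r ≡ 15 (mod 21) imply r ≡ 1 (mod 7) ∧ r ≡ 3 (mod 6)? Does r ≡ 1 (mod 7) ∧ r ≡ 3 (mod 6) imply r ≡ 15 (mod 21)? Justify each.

Only the reverse direction holds.

(←) If r ≡ 1 (mod 7) and r ≡ 3 (mod 6), then by the Chinese remainder theorem r ≡ 15 (mod 42). Since 15 ≡ 15 (mod 21) and 21 ∣ 42, we get r ≡ 15 (mod 21).

(→) This fails: r = 36 gives 36 ≡ 15 (mod 21) but 36 ≡ 0 (mod 6), so the conjunction on the right does not hold.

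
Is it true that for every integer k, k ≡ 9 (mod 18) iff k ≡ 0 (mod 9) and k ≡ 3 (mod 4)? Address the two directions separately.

(⟹) This fails: k = 9 gives 9 ≡ 9 (mod 18) but 9 ≡ 1 (mod 4), so the conjunction on the right does not hold.

(⟸) Conversely, if k ≡ 0 (mod 9) and k ≡ 3 (mod 4), then by the Chinese remainder theorem k ≡ 27 (mod 36). Since 27 ≡ 9 (mod 18) and 18 ∣ 36, we get k ≡ 9 (mod 18).

Not equivalent: only (⇐) holds.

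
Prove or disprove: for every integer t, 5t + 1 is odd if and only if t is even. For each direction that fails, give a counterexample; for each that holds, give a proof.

(⇒) Suppose 5t + 1 is odd. Since 5 is odd, 5t and t have the same parity, so 5t + 1 ≡ t + 1 (mod 2). As 1 is odd, 5t + 1 is odd exactly when t is even. Thus t is even.

(⇐) Conversely, suppose t is even; write t = 2j. Then 5t + 1 = 5·(2j) + 1 = 2·5j + 1, which is odd.

Both implications hold.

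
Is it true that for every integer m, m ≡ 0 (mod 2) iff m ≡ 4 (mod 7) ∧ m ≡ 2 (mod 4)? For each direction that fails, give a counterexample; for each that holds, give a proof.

(⟹) This fails: m = 0 gives 0 ≡ 0 (mod 2) but 0 ≡ 0 (mod 7), so the conjunction on the right does not hold.

(⟸) Conversely, if m ≡ 4 (mod 7) and m ≡ 2 (mod 4), then by the Chinese remainder theorem m ≡ 18 (mod 28). Since 18 ≡ 0 (mod 2) and 2 ∣ 28, we get m ≡ 0 (mod 2).

The forward direction fails; the converse holds.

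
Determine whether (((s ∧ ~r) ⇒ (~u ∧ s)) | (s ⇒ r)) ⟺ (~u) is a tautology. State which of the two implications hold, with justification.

Not equivalent: only (⇐) holds.

[⇒] This fails. Under u = T, s = F, r = F, the left side is true but the right side is false.

[⇐] Assume the antecedent. If u is true, the antecedent cannot hold. If u is false, the consequent reduces to true regardless of the other variables. Either way the consequent holds.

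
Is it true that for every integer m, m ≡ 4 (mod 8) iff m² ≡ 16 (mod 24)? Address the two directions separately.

Neither implication holds.

(→) This fails: take m = 12. Then 12 ≡ 4 (mod 8), but 12² = 144 ≡ 0 (mod 24), not 16.

(←) This fails: take m = 8. Then 8² = 64 ≡ 16 (mod 24), yet 8 ≡ 0 (mod 8), not 4.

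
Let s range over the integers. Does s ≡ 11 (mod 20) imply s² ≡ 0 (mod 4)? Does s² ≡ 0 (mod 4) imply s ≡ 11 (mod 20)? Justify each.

Neither direction holds.

[⇒] This fails: take s = 11. Then 11 ≡ 11 (mod 20), but 11² = 121 ≡ 1 (mod 4), not 0.

[⇐] This fails: take s = 0. Then 0² = 0 ≡ 0 (mod 4), yet 0 ≡ 0 (mod 20), not 11.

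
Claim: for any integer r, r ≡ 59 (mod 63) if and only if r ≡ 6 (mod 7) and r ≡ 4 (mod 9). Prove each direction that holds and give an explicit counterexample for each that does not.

(⟹) This fails: r = 59 gives 59 ≡ 59 (mod 63) but 59 ≡ 3 (mod 7), so the conjunction on the right does not hold.

(⟸) This fails: r = 13 satisfies both congruences on the right (13 ≡ 6 mod 7 and 13 ≡ 4 mod 9) yet 13 ≡ 13 (mod 63), not 59.

Neither implication holds.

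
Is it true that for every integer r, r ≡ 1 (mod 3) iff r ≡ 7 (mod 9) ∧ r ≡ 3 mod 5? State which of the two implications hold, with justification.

(⟹) This fails: r = 1 gives 1 ≡ 1 (mod 3) but 1 ≡ 1 (mod 9), so the conjunction on the right does not hold.

(⟸) Conversely, if r ≡ 7 (mod 9) and r ≡ 3 (mod 5), then by the Chinese remainder theorem r ≡ 43 (mod 45). Since 43 ≡ 1 (mod 3) and 3 ∣ 45, we get r ≡ 1 (mod 3).

(⇒) fails; (⇐) holds.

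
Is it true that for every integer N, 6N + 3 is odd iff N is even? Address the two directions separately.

(⟹) This fails: take N = 7. Then 6N + 3 = 45, which is odd, yet N = 7 is odd, not even.

(⟸) Suppose N is even. Since 6 is even, 6N is even for every N, so 6N + 3 has the same parity as 3, which is odd. Hence 6N + 3 is odd.

Not equivalent: only (⇐) holds.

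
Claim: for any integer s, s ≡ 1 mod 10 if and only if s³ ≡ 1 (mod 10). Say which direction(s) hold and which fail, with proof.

(→) Suppose s ≡ 1 mod 10. Write s = 10j + 1. Then (10j + 1)³ = 1000j³ + 300j² + 30j + 1 = 10(100j³ + 30j² + 3j) + 1, so s³ ≡ 1 (mod 10).

(←) For the converse, argue contrapositively. If s ≢ 1 (mod 10), then s is congruent to one of 0, 2, 3, 4, 5, 6, 7, 8, 9 modulo 10, and these give s³ ≡ 0, 8, 7, 4, 5, 6, 3, 2, 9 respectively — never 1.

The biconditional holds.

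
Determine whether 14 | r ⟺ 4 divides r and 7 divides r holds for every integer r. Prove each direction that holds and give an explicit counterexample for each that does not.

Converse. Suppose 4 ∣ r and 7 ∣ r. Any common multiple of 4 and 7 is a multiple of their lcm; here gcd(4, 7) = 1, so lcm(4, 7) = 4·7 = 28, so 28 ∣ r. Since 14 ∣ 28, it follows that 14 ∣ r.

Forward direction. This fails: take r = 14. Certainly 14 ∣ 14, but 4 ∤ 14.

(⇒) fails; (⇐) holds.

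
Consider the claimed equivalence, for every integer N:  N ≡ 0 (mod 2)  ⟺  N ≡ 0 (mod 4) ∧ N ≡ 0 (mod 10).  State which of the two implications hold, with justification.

Only the reverse direction holds.

(⇒) This fails: N = 2 gives 2 ≡ 0 (mod 2) but 2 ≡ 2 (mod 4), so the conjunction on the right does not hold.

(⇐) Conversely, if N ≡ 0 (mod 4) and N ≡ 0 (mod 10), then by the Chinese remainder theorem N ≡ 0 (mod 20). Since 0 ≡ 0 (mod 2) and 2 ∣ 20, we get N ≡ 0 (mod 2).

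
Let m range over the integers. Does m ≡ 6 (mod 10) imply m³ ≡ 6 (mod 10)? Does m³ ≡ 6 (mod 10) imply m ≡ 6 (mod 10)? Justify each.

(⇒) Suppose m ≡ 6 (mod 10). Write m = 10j + 6. Then (10j + 6)³ = 1000j³ + 1800j² + 1080j + 216 = 10(100j³ + 180j² + 108j + 21) + 6, so m³ ≡ 6 (mod 10).

(⇐) For the converse, argue contrapositively. If m ≢ 6 (mod 10), then m is congruent to one of 0, 1, 2, 3, 4, 5, 7, 8, 9 modulo 10, and these give m³ ≡ 0, 1, 8, 7, 4, 5, 3, 2, 9 respectively — never 6.

Equivalent; both directions hold.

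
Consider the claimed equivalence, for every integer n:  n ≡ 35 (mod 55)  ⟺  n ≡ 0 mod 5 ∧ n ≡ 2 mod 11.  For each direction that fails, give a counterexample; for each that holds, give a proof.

Both directions hold; the statement is true.

Forward direction. Suppose n ≡ 35 (mod 55); write n = 55j + 35. Since 5 ∣ 55, reducing mod 5 gives n ≡ 35 ≡ 0 (mod 5); since 11 ∣ 55, reducing mod 11 gives n ≡ 35 ≡ 2 (mod 11).

Converse. If n ≡ 0 (mod 5) and n ≡ 2 (mod 11), then by the Chinese remainder theorem n ≡ 35 (mod 55). This is exactly n ≡ 35 (mod 55).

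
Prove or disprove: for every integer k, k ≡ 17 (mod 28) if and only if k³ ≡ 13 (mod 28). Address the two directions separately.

Not equivalent: only (⇒) holds.

(→) Suppose k ≡ 17 (mod 28). Write k = 28j + 17. Then (28j + 17)³ = 21952j³ + 39984j² + 24276j + 4913 = 28(784j³ + 1428j² + 867j + 175) + 13, so k³ ≡ 13 (mod 28).

(←) This fails: take k = 5. Then 5³ = 125 ≡ 13 (mod 28), yet 5 ≡ 5 (mod 28), not 17.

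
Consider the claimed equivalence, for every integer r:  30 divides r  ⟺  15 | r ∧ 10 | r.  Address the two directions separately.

Both directions hold; the statement is true.

(⟹) If 30 ∣ r, write r = 30q. Since 30 = 2·15, r = 15·(2q), so 15 ∣ r; and since 30 = 3·10, r = 10·(3q), so 10 ∣ r.

(⟸) Suppose 15 ∣ r and 10 ∣ r. Any common multiple of 15 and 10 is a multiple of their lcm; here lcm(15, 10) = 15·10/gcd(15, 10) = 150/5 = 30, so 30 ∣ r.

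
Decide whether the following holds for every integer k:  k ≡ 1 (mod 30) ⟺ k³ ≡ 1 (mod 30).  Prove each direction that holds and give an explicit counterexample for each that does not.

(→) Suppose k ≡ 1 (mod 30). Write k = 30j + 1. Then (30j + 1)³ = 27000j³ + 2700j² + 90j + 1 = 30(900j³ + 90j² + 3j) + 1, so k³ ≡ 1 (mod 30).

(←) Conversely, suppose k³ ≡ 1 (mod 30). The only residue r in {0, …, 29} with r³ ≡ 1 (mod 30) is r = 1, so k ≡ 1 (mod 30).

The biconditional holds.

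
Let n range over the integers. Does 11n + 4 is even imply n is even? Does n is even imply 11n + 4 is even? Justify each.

The biconditional holds.

(⟹) Suppose 11n + 4 is even. Since 11 is odd, 11n and n have the same parity, so 11n + 4 ≡ n + 4 (mod 2). As 4 is even, 11n + 4 is even exactly when n is even. Thus n is even.

(⟸) Conversely, suppose n is even; write n = 2j. Then 11n + 4 = 11·(2j) + 4 = 2·11j + 4, which is even.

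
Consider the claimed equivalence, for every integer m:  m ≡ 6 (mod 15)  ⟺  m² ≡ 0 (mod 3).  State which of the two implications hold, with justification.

[⇒] Suppose m ≡ 6 (mod 15). Then m² ≡ 6² = 36 (mod 15), and since 3 ∣ 15, also m² ≡ 0 (mod 3).

[⇐] This fails: take m = 0. Then 0² = 0 ≡ 0 (mod 3), yet 0 ≡ 0 (mod 15), not 6.

Not equivalent: only (⇒) holds.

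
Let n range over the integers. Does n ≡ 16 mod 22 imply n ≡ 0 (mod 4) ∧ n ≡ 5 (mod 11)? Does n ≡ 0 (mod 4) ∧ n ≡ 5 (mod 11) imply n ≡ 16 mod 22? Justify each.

(⇒) fails; (⇐) holds.

(⟹) This fails: n = 38 gives 38 ≡ 16 (mod 22) but 38 ≡ 2 (mod 4), so the conjunction on the right does not hold.

(⟸) Conversely, if n ≡ 0 (mod 4) and n ≡ 5 (mod 11), then by the Chinese remainder theorem n ≡ 16 (mod 44). Since 16 ≡ 16 (mod 22) and 22 ∣ 44, we get n ≡ 16 (mod 22).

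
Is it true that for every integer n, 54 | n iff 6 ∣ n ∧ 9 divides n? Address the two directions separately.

Only the forward implication holds.

(⟹) If 54 ∣ n, write n = 54q. Since 54 = 9·6, n = 6·(9q), so 6 ∣ n; and since 54 = 6·9, n = 9·(6q), so 9 ∣ n.

(⟸) This fails: take n = 18. Both 6 ∣ 18 and 9 ∣ 18, yet 18 is not a multiple of 54 (since 18 = 0·54 + 18), so 54 ∤ 18.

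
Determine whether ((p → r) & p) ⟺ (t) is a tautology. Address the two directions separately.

(⇒) fails and (⇐) fails.

[⇒] This fails. Under r = T, p = T, t = F, the left side is true but the right side is false.

[⇐] This fails. Under r = F, p = F, t = T, the left side is false but the right side is true.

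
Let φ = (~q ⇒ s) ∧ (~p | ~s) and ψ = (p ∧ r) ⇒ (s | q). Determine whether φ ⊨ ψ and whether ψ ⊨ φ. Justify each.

(→) Assume the antecedent. If q is true, (p ∧ r) ⇒ (s | q) reduces to true regardless of the other variables. If q is false, the antecedent forces (q = F, p = F, r = F, s = T) or (q = F, p = F, r = T, s = T), and (p ∧ r) ⇒ (s | q) holds there. Either way (p ∧ r) ⇒ (s | q) holds.

(←) This fails. Under q = F, p = F, r = F, s = F, the left side is false but the right side is true.

(⇒) holds; (⇐) fails.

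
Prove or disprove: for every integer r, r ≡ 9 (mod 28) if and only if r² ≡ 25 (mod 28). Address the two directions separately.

[⇐] This fails: take r = 5. Then 5² = 25 ≡ 25 (mod 28), yet 5 ≡ 5 (mod 28), not 9.

[⇒] Suppose r ≡ 9 (mod 28). Write r = 28j + 9. Then (28j + 9)² = 784j² + 504j + 81 = 28(28j² + 18j + 2) + 25, so r² ≡ 25 (mod 28).

The forward direction holds; the converse fails.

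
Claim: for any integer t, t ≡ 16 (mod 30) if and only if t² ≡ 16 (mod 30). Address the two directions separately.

Not equivalent: only (⇒) holds.

Converse. This fails: take t = 4. Then 4² = 16 ≡ 16 (mod 30), yet 4 ≡ 4 (mod 30), not 16.

Forward direction. Suppose t ≡ 16 (mod 30). Write t = 30j + 16. Then (30j + 16)² = 900j² + 960j + 256 = 30(30j² + 32j + 8) + 16, so t² ≡ 16 (mod 30).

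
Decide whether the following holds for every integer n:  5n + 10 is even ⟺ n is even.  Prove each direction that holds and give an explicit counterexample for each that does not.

The biconditional holds.

Forward direction. Suppose 5n + 10 is even. Since 5 is odd, 5n and n have the same parity, so 5n + 10 ≡ n + 10 (mod 2). As 10 is even, 5n + 10 is even exactly when n is even. Thus n is even.

Converse. Suppose n is even; write n = 2j. Then 5n + 10 = 5·(2j) + 10 = 2·5j + 10, which is even.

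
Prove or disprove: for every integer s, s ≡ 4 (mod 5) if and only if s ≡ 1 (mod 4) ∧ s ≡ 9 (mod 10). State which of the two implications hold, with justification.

(→) This fails: s = 19 gives 19 ≡ 4 (mod 5) but 19 ≡ 3 (mod 4), so the conjunction on the right does not hold.

(←) Conversely, if s ≡ 1 (mod 4) and s ≡ 9 (mod 10), then by the Chinese remainder theorem s ≡ 9 (mod 20). Since 9 ≡ 4 (mod 5) and 5 ∣ 20, we get s ≡ 4 (mod 5).

The forward direction fails; the converse holds.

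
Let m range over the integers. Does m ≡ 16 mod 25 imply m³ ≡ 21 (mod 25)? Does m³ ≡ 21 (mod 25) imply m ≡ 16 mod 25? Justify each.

Both directions hold; the statement is true.

Forward direction. Suppose m ≡ 16 mod 25. Write m = 25j + 16. Then (25j + 16)³ = 15625j³ + 30000j² + 19200j + 4096 = 25(625j³ + 1200j² + 768j + 163) + 21, so m³ ≡ 21 (mod 25).

Converse. Suppose m³ ≡ 21 (mod 25). The only residue r in {0, …, 24} with r³ ≡ 21 (mod 25) is r = 16, so m ≡ 16 (mod 25).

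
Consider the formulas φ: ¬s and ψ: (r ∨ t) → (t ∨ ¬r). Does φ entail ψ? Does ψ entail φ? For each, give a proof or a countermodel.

[⇒] This fails. Under s = F, t = F, r = T, the left side is true but the right side is false.

[⇐] This fails. Under s = T, t = F, r = F, the left side is false but the right side is true.

Neither direction holds.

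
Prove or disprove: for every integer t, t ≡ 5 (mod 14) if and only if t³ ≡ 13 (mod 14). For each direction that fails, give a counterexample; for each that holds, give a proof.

(→) Suppose t ≡ 5 (mod 14). Write t = 14j + 5. Then (14j + 5)³ = 2744j³ + 2940j² + 1050j + 125 = 14(196j³ + 210j² + 75j + 8) + 13, so t³ ≡ 13 (mod 14).

(←) This fails: take t = 3. Then 3³ = 27 ≡ 13 (mod 14), yet 3 ≡ 3 (mod 14), not 5.

Not equivalent: only (⇒) holds.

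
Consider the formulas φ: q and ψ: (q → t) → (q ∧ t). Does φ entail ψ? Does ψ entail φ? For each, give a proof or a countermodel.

(⟹) Assume the antecedent. If t is true, the antecedent forces (t = T, q = T), and (q → t) → (q ∧ t) holds there. If t is false, the antecedent forces (t = F, q = T), and (q → t) → (q ∧ t) holds there. Either way (q → t) → (q ∧ t) holds.

(⟸) Assume the antecedent. If t is true, the antecedent forces (t = T, q = T), and q holds there. If t is false, the antecedent forces (t = F, q = T), and q holds there. Either way q holds.

Both directions hold; the statement is true.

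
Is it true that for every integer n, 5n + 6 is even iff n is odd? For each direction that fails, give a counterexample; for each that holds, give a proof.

Both directions fail.

(→) This fails: n = 2 gives 5n + 6 = 16, which is even, but 2 is even, not odd.

(←) This also fails: n = 1 is odd, but 5n + 6 = 11 is odd, not even.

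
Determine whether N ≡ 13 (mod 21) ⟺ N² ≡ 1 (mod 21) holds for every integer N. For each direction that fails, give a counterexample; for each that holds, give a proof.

[⇒] Suppose N ≡ 13 (mod 21). Write N = 21j + 13. Then (21j + 13)² = 441j² + 546j + 169 = 21(21j² + 26j + 8) + 1, so N² ≡ 1 (mod 21).

[⇐] This fails: take N = 1. Then 1² = 1 ≡ 1 (mod 21), yet 1 ≡ 1 (mod 21), not 13.

Only the forward direction holds.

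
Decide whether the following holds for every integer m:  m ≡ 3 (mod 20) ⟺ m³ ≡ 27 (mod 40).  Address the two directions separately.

Not equivalent: only (⇐) holds.

(⟹) This fails: take m = 23. Then 23 ≡ 3 (mod 20), but 23³ = 12167 ≡ 7 (mod 40), not 27.

(⟸) Conversely, the residues r modulo 40 with r³ ≡ 27 (mod 40) are exactly {3}, and each is ≡ 3 (mod 20).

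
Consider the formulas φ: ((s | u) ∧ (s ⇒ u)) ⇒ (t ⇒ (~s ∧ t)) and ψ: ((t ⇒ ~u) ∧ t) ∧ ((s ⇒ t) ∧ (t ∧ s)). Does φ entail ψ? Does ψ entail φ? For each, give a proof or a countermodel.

The forward direction fails; the converse holds.

[⇐] Assume the antecedent. If t is true, the antecedent forces (t = T, u = F, s = T), and the consequent holds there. If t is false, the antecedent cannot hold. Either way the consequent holds.

[⇒] This fails. Under t = F, u = F, s = F, the left side is true but the right side is false.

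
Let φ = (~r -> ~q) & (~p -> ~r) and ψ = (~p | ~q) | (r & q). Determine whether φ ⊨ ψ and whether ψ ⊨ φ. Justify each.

[⇒] Assume the antecedent. If q is true, the antecedent forces (q = T, r = T, p = T), and (~p | ~q) | (r & q) holds there. If q is false, (~p | ~q) | (r & q) reduces to true regardless of the other variables. Either way (~p | ~q) | (r & q) holds.

[⇐] This fails. Under q = T, r = F, p = F, the left side is false but the right side is true.

Only the forward implication holds.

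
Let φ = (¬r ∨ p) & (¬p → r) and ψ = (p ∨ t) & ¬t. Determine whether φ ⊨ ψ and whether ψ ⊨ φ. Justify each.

The forward direction fails; the converse holds.

(→) This fails. Under r = F, t = T, p = T, the left side is true but the right side is false.

(←) Assume the antecedent. If r is true, the antecedent forces (r = T, t = F, p = T), and (¬r ∨ p) & (¬p → r) holds there. If r is false, the antecedent forces (r = F, t = F, p = T), and (¬r ∨ p) & (¬p → r) holds there. Either way (¬r ∨ p) & (¬p → r) holds.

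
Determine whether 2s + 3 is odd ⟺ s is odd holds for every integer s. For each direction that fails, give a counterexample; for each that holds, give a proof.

(⇒) fails; (⇐) holds.

Forward direction. This fails: take s = 0. Then 2s + 3 = 3, which is odd, yet s = 0 is even, not odd.

Converse. Suppose s is odd. Since 2 is even, 2s is even for every s, so 2s + 3 has the same parity as 3, which is odd. Hence 2s + 3 is odd.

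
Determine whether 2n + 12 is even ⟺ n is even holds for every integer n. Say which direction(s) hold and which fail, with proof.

[⇒] This fails: take n = 1. Then 2n + 12 = 14, which is even, yet n = 1 is odd, not even.

[⇐] Suppose n is even. Since 2 is even, 2n is even for every n, so 2n + 12 has the same parity as 12, which is even. Hence 2n + 12 is even.

(⇒) fails; (⇐) holds.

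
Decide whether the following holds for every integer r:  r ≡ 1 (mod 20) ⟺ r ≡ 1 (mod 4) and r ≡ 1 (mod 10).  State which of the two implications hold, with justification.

[⇒] Suppose r ≡ 1 (mod 20); write r = 20j + 1. Since 4 ∣ 20, reducing mod 4 gives r ≡ 1 (mod 4); since 10 ∣ 20, reducing mod 10 gives r ≡ 1 (mod 10).

[⇐] Conversely, if r ≡ 1 (mod 4) and r ≡ 1 (mod 10), then by the Chinese remainder theorem r ≡ 1 (mod 20). This is exactly r ≡ 1 (mod 20).

Both implications hold.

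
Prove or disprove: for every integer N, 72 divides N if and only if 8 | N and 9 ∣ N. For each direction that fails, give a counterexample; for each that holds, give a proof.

Both implications hold.

Forward direction. If 72 ∣ N, write N = 72q. Since 72 = 9·8, N = 8·(9q), so 8 ∣ N; and since 72 = 8·9, N = 9·(8q), so 9 ∣ N.

Converse. Suppose 8 ∣ N and 9 ∣ N. Any common multiple of 8 and 9 is a multiple of their lcm; here gcd(8, 9) = 1, so lcm(8, 9) = 8·9 = 72, so 72 ∣ N.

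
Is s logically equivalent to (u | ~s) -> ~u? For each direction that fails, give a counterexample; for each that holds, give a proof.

(⇒) fails and (⇐) fails.

Forward direction. This fails. Under s = T, u = T, the left side is true but the right side is false.

Converse. This fails. Under s = F, u = F, the left side is false but the right side is true.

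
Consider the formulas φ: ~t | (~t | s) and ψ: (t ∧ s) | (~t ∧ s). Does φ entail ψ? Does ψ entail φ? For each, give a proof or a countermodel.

Only the converse holds.

Forward direction. This fails. Under s = F, t = F, the left side is true but the right side is false.

Converse. Assume the antecedent. If s is true, ~t | (~t | s) reduces to true regardless of the other variables. If s is false, the antecedent cannot hold. Either way ~t | (~t | s) holds.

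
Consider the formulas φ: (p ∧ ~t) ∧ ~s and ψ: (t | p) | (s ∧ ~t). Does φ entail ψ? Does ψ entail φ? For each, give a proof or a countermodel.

(⟹) Assume the antecedent. If p is true, (t | p) | (s ∧ ~t) reduces to true regardless of the other variables. If p is false, the antecedent cannot hold. Either way (t | p) | (s ∧ ~t) holds.

(⟸) This fails. Under p = F, s = T, t = F, the left side is false but the right side is true.

Only the forward implication holds.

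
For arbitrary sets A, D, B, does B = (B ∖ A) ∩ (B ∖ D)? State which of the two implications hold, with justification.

Only the reverse inclusion holds.

Forward inclusion. This inclusion fails. Take A = {1}, D = ∅, B = {1}; then 1 ∈ B but 1 ∉ (B ∖ A) ∩ (B ∖ D).

Reverse inclusion. Let x ∈ (B ∖ A) ∩ (B ∖ D). Then x ∈ B and x ∉ A, D, from which x ∈ B.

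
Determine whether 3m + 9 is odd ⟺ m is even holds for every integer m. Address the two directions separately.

The biconditional holds.

Forward direction. Suppose 3m + 9 is odd. Since 3 is odd, 3m and m have the same parity, so 3m + 9 ≡ m + 9 (mod 2). As 9 is odd, 3m + 9 is odd exactly when m is even. Thus m is even.

Converse. Suppose m is even; write m = 2j. Then 3m + 9 = 3·(2j) + 9 = 2·3j + 9, which is odd.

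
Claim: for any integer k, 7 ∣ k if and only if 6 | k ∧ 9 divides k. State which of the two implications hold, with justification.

[⇒] This fails: take k = 7. Certainly 7 ∣ 7, but 6 ∤ 7.

[⇐] This fails: take k = 18. Both 6 ∣ 18 and 9 ∣ 18, yet 18 is not a multiple of 7 (since 18 = 2·7 + 4), so 7 ∤ 18.

Neither implication holds.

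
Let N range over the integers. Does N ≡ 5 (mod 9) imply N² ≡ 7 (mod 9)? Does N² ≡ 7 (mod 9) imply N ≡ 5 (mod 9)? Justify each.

Forward direction. Suppose N ≡ 5 (mod 9). Write N = 9j + 5. Then (9j + 5)² = 81j² + 90j + 25 = 9(9j² + 10j + 2) + 7, so N² ≡ 7 (mod 9).

Converse. This fails: take N = 4. Then 4² = 16 ≡ 7 (mod 9), yet 4 ≡ 4 (mod 9), not 5.

The forward direction holds; the converse fails.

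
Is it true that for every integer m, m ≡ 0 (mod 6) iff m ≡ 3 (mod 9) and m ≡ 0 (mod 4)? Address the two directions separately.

[⇒] This fails: m = 0 gives 0 ≡ 0 (mod 6) but 0 ≡ 0 (mod 9), so the conjunction on the right does not hold.

[⇐] Conversely, if m ≡ 3 (mod 9) and m ≡ 0 (mod 4), then by the Chinese remainder theorem m ≡ 12 (mod 36). Since 12 ≡ 0 (mod 6) and 6 ∣ 36, we get m ≡ 0 (mod 6).

Not equivalent: only (⇐) holds.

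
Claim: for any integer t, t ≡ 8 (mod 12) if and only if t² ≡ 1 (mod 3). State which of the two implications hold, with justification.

The forward direction holds; the converse fails.

[⇒] Suppose t ≡ 8 (mod 12). Then t² ≡ 8² = 64 (mod 12), and since 3 ∣ 12, also t² ≡ 1 (mod 3).

[⇐] This fails: take t = 1. Then 1² = 1 ≡ 1 (mod 3), yet 1 ≡ 1 (mod 12), not 8.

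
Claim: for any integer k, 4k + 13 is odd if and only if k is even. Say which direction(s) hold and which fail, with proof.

The forward direction fails; the converse holds.

Forward direction. This fails: take k = 5. Then 4k + 13 = 33, which is odd, yet k = 5 is odd, not even.

Converse. Suppose k is even. Since 4 is even, 4k is even for every k, so 4k + 13 has the same parity as 13, which is odd. Hence 4k + 13 is odd.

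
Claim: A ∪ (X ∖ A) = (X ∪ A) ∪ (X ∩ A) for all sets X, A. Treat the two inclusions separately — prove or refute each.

Both inclusions hold; the sets are equal.

(⊆) Let x ∈ A ∪ (X ∖ A). Then either x ∈ X and x ∉ A; or x ∈ A and x ∉ X; or x ∈ X ∩ A. In each case x ∈ (X ∪ A) ∪ (X ∩ A), so A ∪ (X ∖ A) ⊆ (X ∪ A) ∪ (X ∩ A).

(⊇) Let x ∈ (X ∪ A) ∪ (X ∩ A). Then either x ∈ X and x ∉ A; or x ∈ A and x ∉ X; or x ∈ X ∩ A. In each case x ∈ A ∪ (X ∖ A), so (X ∪ A) ∪ (X ∩ A) ⊆ A ∪ (X ∖ A).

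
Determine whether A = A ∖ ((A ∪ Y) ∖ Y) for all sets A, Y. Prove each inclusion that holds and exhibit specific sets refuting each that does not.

(⟸) Let x ∈ A ∖ ((A ∪ Y) ∖ Y). Then x ∈ A ∩ Y, from which x ∈ A.

(⟹) This inclusion fails. Take A = {1}, Y = ∅; then 1 ∈ A but 1 ∉ A ∖ ((A ∪ Y) ∖ Y).

(⊆) fails; (⊇) holds.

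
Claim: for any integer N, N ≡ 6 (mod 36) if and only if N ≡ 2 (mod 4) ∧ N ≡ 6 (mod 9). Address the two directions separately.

Converse. If N ≡ 2 (mod 4) and N ≡ 6 (mod 9), then by the Chinese remainder theorem N ≡ 6 (mod 36). This is exactly N ≡ 6 (mod 36).

Forward direction. Suppose N ≡ 6 (mod 36); write N = 36j + 6. Since 4 ∣ 36, reducing mod 4 gives N ≡ 6 ≡ 2 (mod 4); since 9 ∣ 36, reducing mod 9 gives N ≡ 6 (mod 9).

Both directions hold; the statement is true.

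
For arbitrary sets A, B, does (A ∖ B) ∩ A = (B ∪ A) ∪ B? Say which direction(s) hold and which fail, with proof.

(⟸) This inclusion fails. Take A = ∅, B = {1}; then 1 ∈ (B ∪ A) ∪ B but 1 ∉ (A ∖ B) ∩ A.

(⟹) Let x ∈ (A ∖ B) ∩ A. Then x ∈ A and x ∉ B, from which x ∈ (B ∪ A) ∪ B.

Only the forward inclusion holds.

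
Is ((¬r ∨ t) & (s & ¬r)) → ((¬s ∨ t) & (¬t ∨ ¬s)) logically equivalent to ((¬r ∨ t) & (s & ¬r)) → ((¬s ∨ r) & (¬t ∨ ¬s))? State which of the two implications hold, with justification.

Both implications hold.

[⇒] Assume the antecedent. If r is true, the consequent reduces to true regardless of the other variables. If r is false, the antecedent forces (r = F, t = F, s = F) or (r = F, t = T, s = F), and the consequent holds there. Either way the consequent holds.

[⇐] Assume the antecedent. If r is true, the consequent reduces to true regardless of the other variables. If r is false, the antecedent forces (r = F, t = F, s = F) or (r = F, t = T, s = F), and the consequent holds there. Either way the consequent holds.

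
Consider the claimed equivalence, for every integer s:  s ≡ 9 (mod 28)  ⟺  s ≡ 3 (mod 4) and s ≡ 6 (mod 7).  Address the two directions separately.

(⇒) fails and (⇐) fails.

[⇒] This fails: s = 9 gives 9 ≡ 9 (mod 28) but 9 ≡ 1 (mod 4), so the conjunction on the right does not hold.

[⇐] This fails: s = 27 satisfies both congruences on the right (27 ≡ 3 mod 4 and 27 ≡ 6 mod 7) yet 27 ≡ 27 (mod 28), not 9.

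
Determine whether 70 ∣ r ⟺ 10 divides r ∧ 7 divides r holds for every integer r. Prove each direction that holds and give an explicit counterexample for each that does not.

(⟹) If 70 ∣ r, write r = 70q. Since 70 = 7·10, r = 10·(7q), so 10 ∣ r; and since 70 = 10·7, r = 7·(10q), so 7 ∣ r.

(⟸) Suppose 10 ∣ r and 7 ∣ r. Any common multiple of 10 and 7 is a multiple of their lcm; here gcd(10, 7) = 1, so lcm(10, 7) = 10·7 = 70, so 70 ∣ r.

The biconditional holds.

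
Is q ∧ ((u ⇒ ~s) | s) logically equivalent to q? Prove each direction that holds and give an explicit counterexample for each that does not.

The biconditional holds.

(⟹) Assume the antecedent. If q is true, q reduces to true regardless of the other variables. If q is false, the antecedent cannot hold. Either way q holds.

(⟸) Assume the antecedent. If q is true, q ∧ ((u ⇒ ~s) | s) reduces to true regardless of the other variables. If q is false, the antecedent cannot hold. Either way q ∧ ((u ⇒ ~s) | s) holds.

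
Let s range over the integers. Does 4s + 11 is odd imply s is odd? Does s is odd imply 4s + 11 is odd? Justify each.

(⇒) This fails: take s = 4. Then 4s + 11 = 27, which is odd, yet s = 4 is even, not odd.

(⇐) Suppose s is odd. Since 4 is even, 4s is even for every s, so 4s + 11 has the same parity as 11, which is odd. Hence 4s + 11 is odd.

Not equivalent: only (⇐) holds.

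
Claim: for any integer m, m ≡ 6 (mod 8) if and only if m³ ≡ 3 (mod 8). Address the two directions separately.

(→) This fails: take m = 6. Then 6 ≡ 6 (mod 8), but 6³ = 216 ≡ 0 (mod 8), not 3.

(←) This fails: take m = 3. Then 3³ = 27 ≡ 3 (mod 8), yet 3 ≡ 3 (mod 8), not 6.

Neither direction holds.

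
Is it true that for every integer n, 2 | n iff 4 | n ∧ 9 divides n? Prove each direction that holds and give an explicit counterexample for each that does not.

(⇐) Suppose 4 ∣ n and 9 ∣ n. Any common multiple of 4 and 9 is a multiple of their lcm; here gcd(4, 9) = 1, so lcm(4, 9) = 4·9 = 36, so 36 ∣ n. Since 2 ∣ 36, it follows that 2 ∣ n.

(⇒) This fails: take n = 2. Certainly 2 ∣ 2, but 4 ∤ 2.

Not equivalent: only (⇐) holds.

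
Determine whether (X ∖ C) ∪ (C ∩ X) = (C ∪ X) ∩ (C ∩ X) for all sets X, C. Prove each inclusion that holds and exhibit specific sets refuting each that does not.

Forward inclusion. This inclusion fails. Take X = {1}, C = ∅; then 1 ∈ (X ∖ C) ∪ (C ∩ X) but 1 ∉ (C ∪ X) ∩ (C ∩ X).

Reverse inclusion. Let x ∈ (C ∪ X) ∩ (C ∩ X). Then x ∈ X ∩ C, from which x ∈ (X ∖ C) ∪ (C ∩ X).

(⊆) fails; (⊇) holds.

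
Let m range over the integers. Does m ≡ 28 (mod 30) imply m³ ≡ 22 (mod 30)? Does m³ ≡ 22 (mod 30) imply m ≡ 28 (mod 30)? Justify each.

Both directions hold.

[⇐] Suppose m³ ≡ 22 (mod 30). The only residue r in {0, …, 29} with r³ ≡ 22 (mod 30) is r = 28, so m ≡ 28 (mod 30).

[⇒] Suppose m ≡ 28 (mod 30). Write m = 30j + 28. Then (30j + 28)³ = 27000j³ + 75600j² + 70560j + 21952 = 30(900j³ + 2520j² + 2352j + 731) + 22, so m³ ≡ 22 (mod 30).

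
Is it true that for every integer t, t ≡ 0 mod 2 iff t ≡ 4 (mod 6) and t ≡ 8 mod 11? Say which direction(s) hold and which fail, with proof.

[⇐] If t ≡ 4 (mod 6) and t ≡ 8 (mod 11), then by the Chinese remainder theorem t ≡ 52 (mod 66). Since 52 ≡ 0 (mod 2) and 2 ∣ 66, we get t ≡ 0 (mod 2).

[⇒] This fails: t = 0 gives 0 ≡ 0 (mod 2) but 0 ≡ 0 (mod 6), so the conjunction on the right does not hold.

The forward direction fails; the converse holds.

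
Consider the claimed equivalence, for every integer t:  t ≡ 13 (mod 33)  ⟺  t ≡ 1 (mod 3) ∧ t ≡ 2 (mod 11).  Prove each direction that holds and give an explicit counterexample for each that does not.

Forward direction. Suppose t ≡ 13 (mod 33); write t = 33j + 13. Since 3 ∣ 33, reducing mod 3 gives t ≡ 13 ≡ 1 (mod 3); since 11 ∣ 33, reducing mod 11 gives t ≡ 13 ≡ 2 (mod 11).

Converse. If t ≡ 1 (mod 3) and t ≡ 2 (mod 11), then by the Chinese remainder theorem t ≡ 13 (mod 33). This is exactly t ≡ 13 (mod 33).

Equivalent; both directions hold.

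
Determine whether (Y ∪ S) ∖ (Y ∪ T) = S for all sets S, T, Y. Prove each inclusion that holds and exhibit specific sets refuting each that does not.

Only the forward inclusion holds.

(⊇) This inclusion fails. Take S = {1}, T = {1}, Y = ∅; then 1 ∈ S but 1 ∉ (Y ∪ S) ∖ (Y ∪ T).

(⊆) Let x ∈ (Y ∪ S) ∖ (Y ∪ T). Then x ∈ S and x ∉ T, Y, from which x ∈ S.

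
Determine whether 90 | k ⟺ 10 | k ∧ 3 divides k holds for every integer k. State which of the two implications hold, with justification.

Only the forward direction holds.

(⇐) This fails: take k = 30. Both 10 ∣ 30 and 3 ∣ 30, yet 30 is not a multiple of 90 (since 30 = 0·90 + 30), so 90 ∤ 30.

(⇒) If 90 ∣ k, write k = 90q. Since 90 = 9·10, k = 10·(9q), so 10 ∣ k; and since 90 = 30·3, k = 3·(30q), so 3 ∣ k.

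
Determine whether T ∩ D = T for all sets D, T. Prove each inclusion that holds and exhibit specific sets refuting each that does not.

Reverse inclusion. This inclusion fails. Take D = ∅, T = {1}; then 1 ∈ T but 1 ∉ T ∩ D.

Forward inclusion. Let x ∈ T ∩ D. Then x ∈ D ∩ T, from which x ∈ T.

(⊆) holds; (⊇) fails.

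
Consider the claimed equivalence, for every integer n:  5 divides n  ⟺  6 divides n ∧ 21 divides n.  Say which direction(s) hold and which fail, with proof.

Neither implication holds.

(⇒) This fails: take n = 5. Certainly 5 ∣ 5, but 6 ∤ 5.

(⇐) This fails: take n = 42. Both 6 ∣ 42 and 21 ∣ 42, yet 42 is not a multiple of 5 (since 42 = 8·5 + 2), so 5 ∤ 42.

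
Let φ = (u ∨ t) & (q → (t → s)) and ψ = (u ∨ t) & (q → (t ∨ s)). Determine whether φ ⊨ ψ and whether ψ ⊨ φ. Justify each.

[⇒] This fails. Under t = F, u = T, s = F, q = T, the left side is true but the right side is false.

[⇐] This fails. Under t = T, u = F, s = F, q = T, the left side is false but the right side is true.

Both directions fail.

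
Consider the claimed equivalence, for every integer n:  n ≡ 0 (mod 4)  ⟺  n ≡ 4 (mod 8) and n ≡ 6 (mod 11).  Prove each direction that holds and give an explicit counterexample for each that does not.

(⇒) This fails: n = 0 gives 0 ≡ 0 (mod 4) but 0 ≡ 0 (mod 8), so the conjunction on the right does not hold.

(⇐) Conversely, if n ≡ 4 (mod 8) and n ≡ 6 (mod 11), then by the Chinese remainder theorem n ≡ 28 (mod 88). Since 28 ≡ 0 (mod 4) and 4 ∣ 88, we get n ≡ 0 (mod 4).

(⇒) fails; (⇐) holds.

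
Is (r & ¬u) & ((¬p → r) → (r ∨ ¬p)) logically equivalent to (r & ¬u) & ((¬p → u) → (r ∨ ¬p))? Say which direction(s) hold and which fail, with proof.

(⇒) Assume the antecedent. If u is true, the antecedent cannot hold. If u is false, the antecedent forces (u = F, p = F, r = T) or (u = F, p = T, r = T), and the consequent holds there. Either way the consequent holds.

(⇐) Assume the antecedent. If u is true, the antecedent cannot hold. If u is false, the antecedent forces (u = F, p = F, r = T) or (u = F, p = T, r = T), and the consequent holds there. Either way the consequent holds.

The biconditional holds.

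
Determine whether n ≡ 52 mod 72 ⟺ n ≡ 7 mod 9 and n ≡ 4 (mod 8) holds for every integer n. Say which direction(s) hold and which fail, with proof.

The biconditional holds.

[⇒] Suppose n ≡ 52 (mod 72); write n = 72j + 52. Since 9 ∣ 72, reducing mod 9 gives n ≡ 52 ≡ 7 (mod 9); since 8 ∣ 72, reducing mod 8 gives n ≡ 52 ≡ 4 (mod 8).

[⇐] Conversely, if n ≡ 7 (mod 9) and n ≡ 4 (mod 8), then by the Chinese remainder theorem n ≡ 52 (mod 72). This is exactly n ≡ 52 (mod 72).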